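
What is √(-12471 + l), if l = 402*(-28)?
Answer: I*√23727 ≈ 154.04*I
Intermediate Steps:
l = -11256
√(-12471 + l) = √(-12471 - 11256) = √(-23727) = I*√23727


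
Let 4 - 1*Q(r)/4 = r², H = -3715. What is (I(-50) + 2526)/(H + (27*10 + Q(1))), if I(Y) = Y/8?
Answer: -10079/13732 ≈ -0.73398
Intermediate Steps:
Q(r) = 16 - 4*r²
I(Y) = Y/8 (I(Y) = Y*(⅛) = Y/8)
(I(-50) + 2526)/(H + (27*10 + Q(1))) = ((⅛)*(-50) + 2526)/(-3715 + (27*10 + (16 - 4*1²))) = (-25/4 + 2526)/(-3715 + (270 + (16 - 4*1))) = 10079/(4*(-3715 + (270 + (16 - 4)))) = 10079/(4*(-3715 + (270 + 12))) = 10079/(4*(-3715 + 282)) = (10079/4)/(-3433) = (10079/4)*(-1/3433) = -10079/13732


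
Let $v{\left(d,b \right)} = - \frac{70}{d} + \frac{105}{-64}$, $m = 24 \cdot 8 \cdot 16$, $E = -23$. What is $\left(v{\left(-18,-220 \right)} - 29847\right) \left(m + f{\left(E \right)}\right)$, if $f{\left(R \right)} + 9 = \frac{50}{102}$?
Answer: $- \frac{1342910684663}{14688} \approx -9.1429 \cdot 10^{7}$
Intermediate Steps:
$m = 3072$ ($m = 192 \cdot 16 = 3072$)
$v{\left(d,b \right)} = - \frac{105}{64} - \frac{70}{d}$ ($v{\left(d,b \right)} = - \frac{70}{d} + 105 \left(- \frac{1}{64}\right) = - \frac{70}{d} - \frac{105}{64} = - \frac{105}{64} - \frac{70}{d}$)
$f{\left(R \right)} = - \frac{434}{51}$ ($f{\left(R \right)} = -9 + \frac{50}{102} = -9 + 50 \cdot \frac{1}{102} = -9 + \frac{25}{51} = - \frac{434}{51}$)
$\left(v{\left(-18,-220 \right)} - 29847\right) \left(m + f{\left(E \right)}\right) = \left(\left(- \frac{105}{64} - \frac{70}{-18}\right) - 29847\right) \left(3072 - \frac{434}{51}\right) = \left(\left(- \frac{105}{64} - - \frac{35}{9}\right) - 29847\right) \frac{156238}{51} = \left(\left(- \frac{105}{64} + \frac{35}{9}\right) - 29847\right) \frac{156238}{51} = \left(\frac{1295}{576} - 29847\right) \frac{156238}{51} = \left(- \frac{17190577}{576}\right) \frac{156238}{51} = - \frac{1342910684663}{14688}$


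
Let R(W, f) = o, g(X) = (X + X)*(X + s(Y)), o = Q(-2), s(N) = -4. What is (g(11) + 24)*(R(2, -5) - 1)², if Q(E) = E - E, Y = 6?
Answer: 178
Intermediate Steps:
Q(E) = 0
o = 0
g(X) = 2*X*(-4 + X) (g(X) = (X + X)*(X - 4) = (2*X)*(-4 + X) = 2*X*(-4 + X))
R(W, f) = 0
(g(11) + 24)*(R(2, -5) - 1)² = (2*11*(-4 + 11) + 24)*(0 - 1)² = (2*11*7 + 24)*(-1)² = (154 + 24)*1 = 178*1 = 178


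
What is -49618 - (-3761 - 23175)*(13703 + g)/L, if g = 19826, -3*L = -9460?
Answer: 560006288/2365 ≈ 2.3679e+5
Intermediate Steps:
L = 9460/3 (L = -⅓*(-9460) = 9460/3 ≈ 3153.3)
-49618 - (-3761 - 23175)*(13703 + g)/L = -49618 - (-3761 - 23175)*(13703 + 19826)/9460/3 = -49618 - (-26936*33529)*3/9460 = -49618 - (-903137144)*3/9460 = -49618 - 1*(-677352858/2365) = -49618 + 677352858/2365 = 560006288/2365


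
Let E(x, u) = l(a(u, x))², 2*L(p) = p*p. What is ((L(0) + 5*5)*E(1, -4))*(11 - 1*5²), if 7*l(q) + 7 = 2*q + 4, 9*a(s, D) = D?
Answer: -31250/567 ≈ -55.115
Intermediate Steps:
a(s, D) = D/9
l(q) = -3/7 + 2*q/7 (l(q) = -1 + (2*q + 4)/7 = -1 + (4 + 2*q)/7 = -1 + (4/7 + 2*q/7) = -3/7 + 2*q/7)
L(p) = p²/2 (L(p) = (p*p)/2 = p²/2)
E(x, u) = (-3/7 + 2*x/63)² (E(x, u) = (-3/7 + 2*(x/9)/7)² = (-3/7 + 2*x/63)²)
((L(0) + 5*5)*E(1, -4))*(11 - 1*5²) = (((½)*0² + 5*5)*((-27 + 2*1)²/3969))*(11 - 1*5²) = (((½)*0 + 25)*((-27 + 2)²/3969))*(11 - 1*25) = ((0 + 25)*((1/3969)*(-25)²))*(11 - 25) = (25*((1/3969)*625))*(-14) = (25*(625/3969))*(-14) = (15625/3969)*(-14) = -31250/567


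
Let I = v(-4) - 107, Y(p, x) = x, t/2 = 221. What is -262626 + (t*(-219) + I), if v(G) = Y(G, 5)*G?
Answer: -359551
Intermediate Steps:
t = 442 (t = 2*221 = 442)
v(G) = 5*G
I = -127 (I = 5*(-4) - 107 = -20 - 107 = -127)
-262626 + (t*(-219) + I) = -262626 + (442*(-219) - 127) = -262626 + (-96798 - 127) = -262626 - 96925 = -359551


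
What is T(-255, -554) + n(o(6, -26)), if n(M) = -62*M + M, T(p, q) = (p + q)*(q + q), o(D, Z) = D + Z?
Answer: 897592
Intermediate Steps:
T(p, q) = 2*q*(p + q) (T(p, q) = (p + q)*(2*q) = 2*q*(p + q))
n(M) = -61*M
T(-255, -554) + n(o(6, -26)) = 2*(-554)*(-255 - 554) - 61*(6 - 26) = 2*(-554)*(-809) - 61*(-20) = 896372 + 1220 = 897592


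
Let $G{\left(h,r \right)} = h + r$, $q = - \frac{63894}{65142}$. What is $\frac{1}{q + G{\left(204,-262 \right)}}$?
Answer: $- \frac{10857}{640355} \approx -0.016955$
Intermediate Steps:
$q = - \frac{10649}{10857}$ ($q = \left(-63894\right) \frac{1}{65142} = - \frac{10649}{10857} \approx -0.98084$)
$\frac{1}{q + G{\left(204,-262 \right)}} = \frac{1}{- \frac{10649}{10857} + \left(204 - 262\right)} = \frac{1}{- \frac{10649}{10857} - 58} = \frac{1}{- \frac{640355}{10857}} = - \frac{10857}{640355}$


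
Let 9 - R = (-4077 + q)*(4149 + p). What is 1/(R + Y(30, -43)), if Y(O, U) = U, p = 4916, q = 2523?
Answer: 1/14086976 ≈ 7.0988e-8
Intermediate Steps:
R = 14087019 (R = 9 - (-4077 + 2523)*(4149 + 4916) = 9 - (-1554)*9065 = 9 - 1*(-14087010) = 9 + 14087010 = 14087019)
1/(R + Y(30, -43)) = 1/(14087019 - 43) = 1/14086976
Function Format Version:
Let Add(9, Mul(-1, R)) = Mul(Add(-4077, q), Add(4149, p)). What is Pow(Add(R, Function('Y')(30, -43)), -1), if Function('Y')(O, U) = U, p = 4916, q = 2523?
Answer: Rational(1, 14086976) ≈ 7.0988e-8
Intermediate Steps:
R = 14087019 (R = Add(9, Mul(-1, Mul(Add(-4077, 2523), Add(4149, 4916)))) = Add(9, Mul(-1, Mul(-1554, 9065))) = Add(9, Mul(-1, -14087010)) = Add(9, 14087010) = 14087019)
Pow(Add(R, Function('Y')(30, -43)), -1) = Pow(Add(14087019, -43), -1) = Pow(14086976, -1) = Rational(1, 14086976)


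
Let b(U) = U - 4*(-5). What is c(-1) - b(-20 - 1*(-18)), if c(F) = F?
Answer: -19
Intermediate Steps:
b(U) = 20 + U (b(U) = U + 20 = 20 + U)
c(-1) - b(-20 - 1*(-18)) = -1 - (20 + (-20 - 1*(-18))) = -1 - (20 + (-20 + 18)) = -1 - (20 - 2) = -1 - 1*18 = -1 - 18 = -19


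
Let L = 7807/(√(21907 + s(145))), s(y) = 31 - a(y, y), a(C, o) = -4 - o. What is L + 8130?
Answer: 8130 + 7807*√22087/22087 ≈ 8182.5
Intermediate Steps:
s(y) = 35 + y (s(y) = 31 - (-4 - y) = 31 + (4 + y) = 35 + y)
L = 7807*√22087/22087 (L = 7807/(√(21907 + (35 + 145))) = 7807/(√(21907 + 180)) = 7807/(√22087) = 7807*(√22087/22087) = 7807*√22087/22087 ≈ 52.531)
L + 8130 = 7807*√22087/22087 + 8130 = 8130 + 7807*√22087/22087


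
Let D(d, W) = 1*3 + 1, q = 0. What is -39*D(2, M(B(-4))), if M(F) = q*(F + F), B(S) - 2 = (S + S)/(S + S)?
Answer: -156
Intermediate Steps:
B(S) = 3 (B(S) = 2 + (S + S)/(S + S) = 2 + (2*S)/((2*S)) = 2 + (2*S)*(1/(2*S)) = 2 + 1 = 3)
M(F) = 0 (M(F) = 0*(F + F) = 0*(2*F) = 0)
D(d, W) = 4 (D(d, W) = 3 + 1 = 4)
-39*D(2, M(B(-4))) = -39*4 = -156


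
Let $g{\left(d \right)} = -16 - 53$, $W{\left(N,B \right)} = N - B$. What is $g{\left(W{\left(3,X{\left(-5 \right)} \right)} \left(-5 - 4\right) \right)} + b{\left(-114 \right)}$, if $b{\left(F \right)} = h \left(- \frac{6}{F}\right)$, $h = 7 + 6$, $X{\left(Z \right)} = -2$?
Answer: $- \frac{1298}{19} \approx -68.316$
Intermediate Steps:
$h = 13$
$g{\left(d \right)} = -69$
$b{\left(F \right)} = - \frac{78}{F}$ ($b{\left(F \right)} = 13 \left(- \frac{6}{F}\right) = - \frac{78}{F}$)
$g{\left(W{\left(3,X{\left(-5 \right)} \right)} \left(-5 - 4\right) \right)} + b{\left(-114 \right)} = -69 - \frac{78}{-114} = -69 - - \frac{13}{19} = -69 + \frac{13}{19} = - \frac{1298}{19}$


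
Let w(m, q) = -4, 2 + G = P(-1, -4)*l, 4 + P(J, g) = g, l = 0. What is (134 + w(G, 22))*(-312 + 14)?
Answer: -38740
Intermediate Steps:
P(J, g) = -4 + g
G = -2 (G = -2 + (-4 - 4)*0 = -2 - 8*0 = -2 + 0 = -2)
(134 + w(G, 22))*(-312 + 14) = (134 - 4)*(-312 + 14) = 130*(-298) = -38740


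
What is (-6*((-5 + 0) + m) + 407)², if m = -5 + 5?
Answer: 190969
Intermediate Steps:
m = 0
(-6*((-5 + 0) + m) + 407)² = (-6*((-5 + 0) + 0) + 407)² = (-6*(-5 + 0) + 407)² = (-6*(-5) + 407)² = (30 + 407)² = 437² = 190969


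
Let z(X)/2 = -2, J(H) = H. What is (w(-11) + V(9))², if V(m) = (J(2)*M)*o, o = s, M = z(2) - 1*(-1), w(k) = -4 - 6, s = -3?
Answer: 64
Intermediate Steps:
w(k) = -10
z(X) = -4 (z(X) = 2*(-2) = -4)
M = -3 (M = -4 - 1*(-1) = -4 + 1 = -3)
o = -3
V(m) = 18 (V(m) = (2*(-3))*(-3) = -6*(-3) = 18)
(w(-11) + V(9))² = (-10 + 18)² = 8² = 64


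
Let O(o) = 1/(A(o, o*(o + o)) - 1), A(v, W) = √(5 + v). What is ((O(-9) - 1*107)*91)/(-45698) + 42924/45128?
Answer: 1501108511/1288912090 + 91*I/114245 ≈ 1.1646 + 0.00079653*I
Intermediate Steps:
O(o) = 1/(-1 + √(5 + o)) (O(o) = 1/(√(5 + o) - 1) = 1/(-1 + √(5 + o)))
((O(-9) - 1*107)*91)/(-45698) + 42924/45128 = ((1/(-1 + √(5 - 9)) - 1*107)*91)/(-45698) + 42924/45128 = ((1/(-1 + √(-4)) - 107)*91)*(-1/45698) + 42924*(1/45128) = ((1/(-1 + 2*I) - 107)*91)*(-1/45698) + 10731/11282 = (((-1 - 2*I)/5 - 107)*91)*(-1/45698) + 10731/11282 = ((-107 + (-1 - 2*I)/5)*91)*(-1/45698) + 10731/11282 = (-9737 + 91*(-1 - 2*I)/5)*(-1/45698) + 10731/11282 = (9737/45698 - 91*(-1 - 2*I)/228490) + 10731/11282 = 150059518/128891209 - 91*(-1 - 2*I)/228490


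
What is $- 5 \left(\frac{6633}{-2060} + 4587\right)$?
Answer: $- \frac{9442587}{412} \approx -22919.0$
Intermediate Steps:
$- 5 \left(\frac{6633}{-2060} + 4587\right) = - 5 \left(6633 \left(- \frac{1}{2060}\right) + 4587\right) = - 5 \left(- \frac{6633}{2060} + 4587\right) = \left(-5\right) \frac{9442587}{2060} = - \frac{9442587}{412}$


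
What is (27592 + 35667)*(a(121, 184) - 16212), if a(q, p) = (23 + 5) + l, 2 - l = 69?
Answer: -1028022009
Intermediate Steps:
l = -67 (l = 2 - 1*69 = 2 - 69 = -67)
a(q, p) = -39 (a(q, p) = (23 + 5) - 67 = 28 - 67 = -39)
(27592 + 35667)*(a(121, 184) - 16212) = (27592 + 35667)*(-39 - 16212) = 63259*(-16251) = -1028022009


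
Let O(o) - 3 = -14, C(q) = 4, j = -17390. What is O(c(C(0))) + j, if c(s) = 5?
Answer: -17401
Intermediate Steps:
O(o) = -11 (O(o) = 3 - 14 = -11)
O(c(C(0))) + j = -11 - 17390 = -17401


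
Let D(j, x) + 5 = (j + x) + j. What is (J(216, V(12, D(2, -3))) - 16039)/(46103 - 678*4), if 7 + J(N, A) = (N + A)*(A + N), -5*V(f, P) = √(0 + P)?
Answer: 765246/1084775 - 864*I/216955 ≈ 0.70544 - 0.0039824*I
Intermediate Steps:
D(j, x) = -5 + x + 2*j (D(j, x) = -5 + ((j + x) + j) = -5 + (x + 2*j) = -5 + x + 2*j)
V(f, P) = -√P/5 (V(f, P) = -√(0 + P)/5 = -√P/5)
J(N, A) = -7 + (A + N)² (J(N, A) = -7 + (N + A)*(A + N) = -7 + (A + N)*(A + N) = -7 + (A + N)²)
(J(216, V(12, D(2, -3))) - 16039)/(46103 - 678*4) = ((-7 + (-√(-5 - 3 + 2*2)/5 + 216)²) - 16039)/(46103 - 678*4) = ((-7 + (-√(-5 - 3 + 4)/5 + 216)²) - 16039)/(46103 - 2712) = ((-7 + (-2*I/5 + 216)²) - 16039)/43391 = ((-7 + (-2*I/5 + 216)²) - 16039)*(1/43391) = ((-7 + (216 - 2*I/5)²) - 16039)*(1/43391) = (-16046 + (216 - 2*I/5)²)*(1/43391) = -16046/43391 + (216 - 2*I/5)²/43391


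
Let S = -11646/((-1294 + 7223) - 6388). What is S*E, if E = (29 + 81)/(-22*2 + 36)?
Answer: -35585/102 ≈ -348.87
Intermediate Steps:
S = 1294/51 (S = -11646/(5929 - 6388) = -11646/(-459) = -11646*(-1/459) = 1294/51 ≈ 25.373)
E = -55/4 (E = 110/(-44 + 36) = 110/(-8) = 110*(-1/8) = -55/4 ≈ -13.750)
S*E = (1294/51)*(-55/4) = -35585/102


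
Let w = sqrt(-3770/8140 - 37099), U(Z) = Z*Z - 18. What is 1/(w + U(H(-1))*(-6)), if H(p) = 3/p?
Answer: 14652/10857529 - I*sqrt(24581955882)/32572587 ≈ 0.0013495 - 0.0048134*I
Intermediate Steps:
U(Z) = -18 + Z**2 (U(Z) = Z**2 - 18 = -18 + Z**2)
w = I*sqrt(24581955882)/814 (w = sqrt(-3770*1/8140 - 37099) = sqrt(-377/814 - 37099) = sqrt(-30198963/814) = I*sqrt(24581955882)/814 ≈ 192.61*I)
1/(w + U(H(-1))*(-6)) = 1/(I*sqrt(24581955882)/814 + (-18 + (3/(-1))**2)*(-6)) = 1/(I*sqrt(24581955882)/814 + (-18 + (3*(-1))**2)*(-6)) = 1/(I*sqrt(24581955882)/814 + (-18 + (-3)**2)*(-6)) = 1/(I*sqrt(24581955882)/814 + (-18 + 9)*(-6)) = 1/(I*sqrt(24581955882)/814 - 9*(-6)) = 1/(I*sqrt(24581955882)/814 + 54) = 1/(54 + I*sqrt(24581955882)/814)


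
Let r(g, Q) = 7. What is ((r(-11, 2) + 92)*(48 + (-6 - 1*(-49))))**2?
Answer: 81162081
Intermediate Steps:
((r(-11, 2) + 92)*(48 + (-6 - 1*(-49))))**2 = ((7 + 92)*(48 + (-6 - 1*(-49))))**2 = (99*(48 + (-6 + 49)))**2 = (99*(48 + 43))**2 = (99*91)**2 = 9009**2 = 81162081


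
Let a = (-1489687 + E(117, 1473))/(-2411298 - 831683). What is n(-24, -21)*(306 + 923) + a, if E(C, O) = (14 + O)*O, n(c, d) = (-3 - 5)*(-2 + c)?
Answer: 829009018328/3242981 ≈ 2.5563e+5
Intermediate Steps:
n(c, d) = 16 - 8*c (n(c, d) = -8*(-2 + c) = 16 - 8*c)
E(C, O) = O*(14 + O)
a = -700664/3242981 (a = (-1489687 + 1473*(14 + 1473))/(-2411298 - 831683) = (-1489687 + 1473*1487)/(-3242981) = (-1489687 + 2190351)*(-1/3242981) = 700664*(-1/3242981) = -700664/3242981 ≈ -0.21606)
n(-24, -21)*(306 + 923) + a = (16 - 8*(-24))*(306 + 923) - 700664/3242981 = (16 + 192)*1229 - 700664/3242981 = 208*1229 - 700664/3242981 = 255632 - 700664/3242981 = 829009018328/3242981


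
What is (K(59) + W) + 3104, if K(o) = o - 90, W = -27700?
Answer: -24627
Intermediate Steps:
K(o) = -90 + o
(K(59) + W) + 3104 = ((-90 + 59) - 27700) + 3104 = (-31 - 27700) + 3104 = -27731 + 3104 = -24627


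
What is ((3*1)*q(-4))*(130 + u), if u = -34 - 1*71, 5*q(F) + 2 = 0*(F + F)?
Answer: -30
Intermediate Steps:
q(F) = -⅖ (q(F) = -⅖ + (0*(F + F))/5 = -⅖ + (0*(2*F))/5 = -⅖ + (⅕)*0 = -⅖ + 0 = -⅖)
u = -105 (u = -34 - 71 = -105)
((3*1)*q(-4))*(130 + u) = ((3*1)*(-⅖))*(130 - 105) = (3*(-⅖))*25 = -6/5*25 = -30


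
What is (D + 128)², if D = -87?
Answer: 1681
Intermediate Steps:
(D + 128)² = (-87 + 128)² = 41² = 1681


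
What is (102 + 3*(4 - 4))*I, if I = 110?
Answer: 11220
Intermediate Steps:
(102 + 3*(4 - 4))*I = (102 + 3*(4 - 4))*110 = (102 + 3*0)*110 = (102 + 0)*110 = 102*110 = 11220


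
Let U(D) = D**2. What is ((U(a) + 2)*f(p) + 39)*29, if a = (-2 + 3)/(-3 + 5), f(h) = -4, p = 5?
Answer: 870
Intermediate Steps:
a = 1/2 ≈ 0.50000
((U(a) + 2)*f(p) + 39)*29 = (((1/2)**2 + 2)*(-4) + 39)*29 = ((1/4 + 2)*(-4) + 39)*29 = ((9/4)*(-4) + 39)*29 = (-9 + 39)*29 = 30*29 = 870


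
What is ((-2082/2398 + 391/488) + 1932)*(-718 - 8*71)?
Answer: -726845389955/292556 ≈ -2.4845e+6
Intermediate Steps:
((-2082/2398 + 391/488) + 1932)*(-718 - 8*71) = ((-2082*1/2398 + 391*(1/488)) + 1932)*(-718 - 568) = ((-1041/1199 + 391/488) + 1932)*(-1286) = (-39199/585112 + 1932)*(-1286) = (1130397185/585112)*(-1286) = -726845389955/292556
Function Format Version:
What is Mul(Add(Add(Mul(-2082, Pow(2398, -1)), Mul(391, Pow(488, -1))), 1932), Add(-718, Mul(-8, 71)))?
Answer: Rational(-726845389955, 292556) ≈ -2.4845e+6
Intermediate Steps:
Mul(Add(Add(Mul(-2082, Pow(2398, -1)), Mul(391, Pow(488, -1))), 1932), Add(-718, Mul(-8, 71))) = Mul(Add(Add(Mul(-2082, Rational(1, 2398)), Mul(391, Rational(1, 488))), 1932), Add(-718, -568)) = Mul(Add(Add(Rational(-1041, 1199), Rational(391, 488)), 1932), -1286) = Mul(Add(Rational(-39199, 585112), 1932), -1286) = Mul(Rational(1130397185, 585112), -1286) = Rational(-726845389955, 292556)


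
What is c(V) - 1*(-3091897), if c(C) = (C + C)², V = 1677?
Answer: 14341213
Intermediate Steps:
c(C) = 4*C² (c(C) = (2*C)² = 4*C²)
c(V) - 1*(-3091897) = 4*1677² - 1*(-3091897) = 4*2812329 + 3091897 = 11249316 + 3091897 = 14341213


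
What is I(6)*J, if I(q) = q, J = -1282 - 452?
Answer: -10404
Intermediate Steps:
J = -1734
I(6)*J = 6*(-1734) = -10404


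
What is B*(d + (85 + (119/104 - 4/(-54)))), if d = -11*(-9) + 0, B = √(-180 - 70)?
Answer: 2600465*I*√10/2808 ≈ 2928.6*I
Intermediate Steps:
B = 5*I*√10 (B = √(-250) = 5*I*√10 ≈ 15.811*I)
d = 99 (d = 99 + 0 = 99)
B*(d + (85 + (119/104 - 4/(-54)))) = (5*I*√10)*(99 + (85 + (119/104 - 4/(-54)))) = (5*I*√10)*(99 + (85 + (119*(1/104) - 4*(-1/54)))) = (5*I*√10)*(99 + (85 + (119/104 + 2/27))) = (5*I*√10)*(99 + (85 + 3421/2808)) = (5*I*√10)*(99 + 242101/2808) = (5*I*√10)*(520093/2808) = 2600465*I*√10/2808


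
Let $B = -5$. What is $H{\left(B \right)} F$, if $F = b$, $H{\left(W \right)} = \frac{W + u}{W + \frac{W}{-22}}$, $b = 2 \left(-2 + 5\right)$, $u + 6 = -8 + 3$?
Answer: $\frac{704}{35} \approx 20.114$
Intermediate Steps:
$u = -11$ ($u = -6 + \left(-8 + 3\right) = -6 - 5 = -11$)
$b = 6$ ($b = 2 \cdot 3 = 6$)
$H{\left(W \right)} = \frac{22 \left(-11 + W\right)}{21 W}$ ($H{\left(W \right)} = \frac{W - 11}{W + \frac{W}{-22}} = \frac{-11 + W}{W + W \left(- \frac{1}{22}\right)} = \frac{-11 + W}{W - \frac{W}{22}} = \frac{-11 + W}{\frac{21}{22} W} = \left(-11 + W\right) \frac{22}{21 W} = \frac{22 \left(-11 + W\right)}{21 W}$)
$F = 6$
$H{\left(B \right)} F = \frac{22 \left(-11 - 5\right)}{21 \left(-5\right)} 6 = \frac{22}{21} \left(- \frac{1}{5}\right) \left(-16\right) 6 = \frac{352}{105} \cdot 6 = \frac{704}{35}$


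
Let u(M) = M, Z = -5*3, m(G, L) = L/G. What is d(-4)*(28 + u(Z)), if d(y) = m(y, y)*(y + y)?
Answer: -104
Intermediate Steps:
Z = -15
d(y) = 2*y (d(y) = (y/y)*(y + y) = 1*(2*y) = 2*y)
d(-4)*(28 + u(Z)) = (2*(-4))*(28 - 15) = -8*13 = -104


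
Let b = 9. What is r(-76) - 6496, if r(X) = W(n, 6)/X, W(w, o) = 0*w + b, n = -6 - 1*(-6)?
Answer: -493705/76 ≈ -6496.1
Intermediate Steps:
n = 0 (n = -6 + 6 = 0)
W(w, o) = 9 (W(w, o) = 0*w + 9 = 0 + 9 = 9)
r(X) = 9/X
r(-76) - 6496 = 9/(-76) - 6496 = 9*(-1/76) - 6496 = -9/76 - 6496 = -493705/76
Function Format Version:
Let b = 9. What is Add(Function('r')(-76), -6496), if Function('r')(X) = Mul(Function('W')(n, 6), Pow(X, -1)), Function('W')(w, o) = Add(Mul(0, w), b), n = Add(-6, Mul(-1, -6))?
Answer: Rational(-493705, 76) ≈ -6496.1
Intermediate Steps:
n = 0 (n = Add(-6, 6) = 0)
Function('W')(w, o) = 9 (Function('W')(w, o) = Add(Mul(0, w), 9) = Add(0, 9) = 9)
Function('r')(X) = Mul(9, Pow(X, -1))
Add(Function('r')(-76), -6496) = Add(Mul(9, Pow(-76, -1)), -6496) = Add(Mul(9, Rational(-1, 76)), -6496) = Add(Rational(-9, 76), -6496) = Rational(-493705, 76)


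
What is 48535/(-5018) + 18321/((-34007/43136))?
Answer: -127979003663/5504746 ≈ -23249.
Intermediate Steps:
48535/(-5018) + 18321/((-34007/43136)) = 48535*(-1/5018) + 18321/((-34007*1/43136)) = -48535/5018 + 18321/(-34007/43136) = -48535/5018 + 18321*(-43136/34007) = -48535/5018 - 25493376/1097 = -127979003663/5504746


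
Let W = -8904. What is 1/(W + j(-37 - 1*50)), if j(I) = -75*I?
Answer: -1/2379 ≈ -0.00042034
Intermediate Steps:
1/(W + j(-37 - 1*50)) = 1/(-8904 - 75*(-37 - 1*50)) = 1/(-8904 - 75*(-37 - 50)) = 1/(-8904 - 75*(-87)) = 1/(-8904 + 6525) = 1/(-2379) = -1/2379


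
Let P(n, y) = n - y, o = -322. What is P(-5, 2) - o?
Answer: 315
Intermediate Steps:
P(-5, 2) - o = (-5 - 1*2) - 1*(-322) = (-5 - 2) + 322 = -7 + 322 = 315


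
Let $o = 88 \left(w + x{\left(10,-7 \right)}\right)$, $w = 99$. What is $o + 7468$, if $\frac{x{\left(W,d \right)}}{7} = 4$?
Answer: $18644$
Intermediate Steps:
$x{\left(W,d \right)} = 28$ ($x{\left(W,d \right)} = 7 \cdot 4 = 28$)
$o = 11176$ ($o = 88 \left(99 + 28\right) = 88 \cdot 127 = 11176$)
$o + 7468 = 11176 + 7468 = 18644$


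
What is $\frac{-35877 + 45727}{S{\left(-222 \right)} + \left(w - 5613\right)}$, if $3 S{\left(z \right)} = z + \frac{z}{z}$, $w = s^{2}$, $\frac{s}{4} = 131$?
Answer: $\frac{14775}{403334} \approx 0.036632$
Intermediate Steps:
$s = 524$ ($s = 4 \cdot 131 = 524$)
$w = 274576$ ($w = 524^{2} = 274576$)
$S{\left(z \right)} = \frac{1}{3} + \frac{z}{3}$ ($S{\left(z \right)} = \frac{z + \frac{z}{z}}{3} = \frac{z + 1}{3} = \frac{1 + z}{3} = \frac{1}{3} + \frac{z}{3}$)
$\frac{-35877 + 45727}{S{\left(-222 \right)} + \left(w - 5613\right)} = \frac{-35877 + 45727}{\left(\frac{1}{3} + \frac{1}{3} \left(-222\right)\right) + \left(274576 - 5613\right)} = \frac{9850}{\left(\frac{1}{3} - 74\right) + 268963} = \frac{9850}{- \frac{221}{3} + 268963} = \frac{9850}{\frac{806668}{3}} = 9850 \cdot \frac{3}{806668} = \frac{14775}{403334}$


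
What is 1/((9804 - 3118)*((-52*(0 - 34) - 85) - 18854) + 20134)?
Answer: -1/114785172 ≈ -8.7119e-9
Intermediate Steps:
1/((9804 - 3118)*((-52*(0 - 34) - 85) - 18854) + 20134) = 1/(6686*((-52*(-34) - 85) - 18854) + 20134) = 1/(6686*((1768 - 85) - 18854) + 20134) = 1/(6686*(1683 - 18854) + 20134) = 1/(6686*(-17171) + 20134) = 1/(-114805306 + 20134) = 1/(-114785172) = -1/114785172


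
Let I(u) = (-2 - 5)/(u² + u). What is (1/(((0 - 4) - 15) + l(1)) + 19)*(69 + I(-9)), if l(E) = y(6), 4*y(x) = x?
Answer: 1096381/840 ≈ 1305.2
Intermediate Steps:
y(x) = x/4
l(E) = 3/2 (l(E) = (¼)*6 = 3/2)
I(u) = -7/(u + u²)
(1/(((0 - 4) - 15) + l(1)) + 19)*(69 + I(-9)) = (1/(((0 - 4) - 15) + 3/2) + 19)*(69 - 7/(-9*(1 - 9))) = (1/((-4 - 15) + 3/2) + 19)*(69 - 7*(-⅑)/(-8)) = (1/(-19 + 3/2) + 19)*(69 - 7*(-⅑)*(-⅛)) = (1/(-35/2) + 19)*(69 - 7/72) = (-2/35 + 19)*(4961/72) = (663/35)*(4961/72) = 1096381/840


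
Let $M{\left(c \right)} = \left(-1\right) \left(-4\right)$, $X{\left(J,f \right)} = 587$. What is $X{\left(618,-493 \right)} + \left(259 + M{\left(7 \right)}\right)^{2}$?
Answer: $69756$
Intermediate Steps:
$M{\left(c \right)} = 4$
$X{\left(618,-493 \right)} + \left(259 + M{\left(7 \right)}\right)^{2} = 587 + \left(259 + 4\right)^{2} = 587 + 263^{2} = 587 + 69169 = 69756$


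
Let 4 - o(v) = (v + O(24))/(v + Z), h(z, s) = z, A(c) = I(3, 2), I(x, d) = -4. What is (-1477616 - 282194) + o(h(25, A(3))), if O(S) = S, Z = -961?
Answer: -1647178367/936 ≈ -1.7598e+6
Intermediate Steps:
A(c) = -4
o(v) = 4 - (24 + v)/(-961 + v) (o(v) = 4 - (v + 24)/(v - 961) = 4 - (24 + v)/(-961 + v))
(-1477616 - 282194) + o(h(25, A(3))) = (-1477616 - 282194) + (-3868 + 3*25)/(-961 + 25) = -1759810 + (-3868 + 75)/(-936) = -1759810 - 1/936*(-3793) = -1759810 + 3793/936 = -1647178367/936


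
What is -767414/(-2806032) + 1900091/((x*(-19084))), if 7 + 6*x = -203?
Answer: 730537832009/234282626760 ≈ 3.1182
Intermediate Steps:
x = -35 (x = -7/6 + (1/6)*(-203) = -7/6 - 203/6 = -35)
-767414/(-2806032) + 1900091/((x*(-19084))) = -767414/(-2806032) + 1900091/((-35*(-19084))) = -767414*(-1/2806032) + 1900091/667940 = 383707/1403016 + 1900091*(1/667940) = 383707/1403016 + 1900091/667940 = 730537832009/234282626760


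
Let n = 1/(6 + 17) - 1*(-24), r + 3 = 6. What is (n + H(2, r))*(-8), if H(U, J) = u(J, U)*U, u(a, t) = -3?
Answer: -3320/23 ≈ -144.35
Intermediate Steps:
r = 3 (r = -3 + 6 = 3)
H(U, J) = -3*U
n = 553/23 (n = 1/23 + 24 = 553/23 ≈ 24.043)
(n + H(2, r))*(-8) = (553/23 - 3*2)*(-8) = (553/23 - 6)*(-8) = (415/23)*(-8) = -3320/23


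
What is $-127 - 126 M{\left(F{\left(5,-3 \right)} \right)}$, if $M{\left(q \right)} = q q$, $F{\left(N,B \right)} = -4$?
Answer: $-2143$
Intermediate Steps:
$M{\left(q \right)} = q^{2}$
$-127 - 126 M{\left(F{\left(5,-3 \right)} \right)} = -127 - 126 \left(-4\right)^{2} = -127 - 2016 = -2143$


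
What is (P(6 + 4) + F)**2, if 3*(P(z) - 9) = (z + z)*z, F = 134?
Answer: 395641/9 ≈ 43960.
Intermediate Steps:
P(z) = 9 + 2*z**2/3 (P(z) = 9 + ((z + z)*z)/3 = 9 + ((2*z)*z)/3 = 9 + (2*z**2)/3 = 9 + 2*z**2/3)
(P(6 + 4) + F)**2 = ((9 + 2*(6 + 4)**2/3) + 134)**2 = ((9 + (2/3)*10**2) + 134)**2 = ((9 + (2/3)*100) + 134)**2 = ((9 + 200/3) + 134)**2 = (227/3 + 134)**2 = (629/3)**2 = 395641/9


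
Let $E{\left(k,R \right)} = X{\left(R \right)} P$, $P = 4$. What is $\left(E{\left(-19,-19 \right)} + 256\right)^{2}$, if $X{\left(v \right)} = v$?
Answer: $32400$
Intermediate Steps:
$E{\left(k,R \right)} = 4 R$ ($E{\left(k,R \right)} = R 4 = 4 R$)
$\left(E{\left(-19,-19 \right)} + 256\right)^{2} = \left(4 \left(-19\right) + 256\right)^{2} = \left(-76 + 256\right)^{2} = 180^{2} = 32400$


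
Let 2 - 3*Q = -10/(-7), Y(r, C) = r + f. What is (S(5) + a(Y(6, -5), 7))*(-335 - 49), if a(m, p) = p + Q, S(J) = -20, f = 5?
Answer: 34432/7 ≈ 4918.9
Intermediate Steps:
Y(r, C) = 5 + r (Y(r, C) = r + 5 = 5 + r)
Q = 4/21 (Q = ⅔ - (-10)/(3*(-7)) = ⅔ - (-10)*(-1)/(3*7) = ⅔ - ⅓*10/7 = ⅔ - 10/21 = 4/21 ≈ 0.19048)
a(m, p) = 4/21 + p (a(m, p) = p + 4/21 = 4/21 + p)
(S(5) + a(Y(6, -5), 7))*(-335 - 49) = (-20 + (4/21 + 7))*(-335 - 49) = (-20 + 151/21)*(-384) = -269/21*(-384) = 34432/7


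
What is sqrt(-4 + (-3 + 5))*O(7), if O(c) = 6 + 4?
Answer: 10*I*sqrt(2) ≈ 14.142*I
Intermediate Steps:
O(c) = 10
sqrt(-4 + (-3 + 5))*O(7) = sqrt(-4 + (-3 + 5))*10 = sqrt(-4 + 2)*10 = sqrt(-2)*10 = (I*sqrt(2))*10 = 10*I*sqrt(2)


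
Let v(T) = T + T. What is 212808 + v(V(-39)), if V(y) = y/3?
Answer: 212782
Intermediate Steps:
V(y) = y/3 (V(y) = y*(⅓) = y/3)
v(T) = 2*T
212808 + v(V(-39)) = 212808 + 2*((⅓)*(-39)) = 212808 + 2*(-13) = 212808 - 26 = 212782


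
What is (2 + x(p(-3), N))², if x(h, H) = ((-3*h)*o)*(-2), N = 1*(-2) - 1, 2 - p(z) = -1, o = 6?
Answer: 12100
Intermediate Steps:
p(z) = 3 (p(z) = 2 - 1*(-1) = 2 + 1 = 3)
N = -3 (N = -2 - 1 = -3)
x(h, H) = 36*h (x(h, H) = (-3*h*6)*(-2) = -18*h*(-2) = 36*h)
(2 + x(p(-3), N))² = (2 + 36*3)² = (2 + 108)² = 110² = 12100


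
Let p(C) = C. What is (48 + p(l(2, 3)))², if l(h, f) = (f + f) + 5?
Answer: 3481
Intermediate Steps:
l(h, f) = 5 + 2*f (l(h, f) = 2*f + 5 = 5 + 2*f)
(48 + p(l(2, 3)))² = (48 + (5 + 2*3))² = (48 + (5 + 6))² = (48 + 11)² = 59² = 3481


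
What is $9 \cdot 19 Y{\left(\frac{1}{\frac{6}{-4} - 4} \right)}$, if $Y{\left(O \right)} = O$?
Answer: $- \frac{342}{11} \approx -31.091$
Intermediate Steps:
$9 \cdot 19 Y{\left(\frac{1}{\frac{6}{-4} - 4} \right)} = \frac{9 \cdot 19}{\frac{6}{-4} - 4} = \frac{171}{6 \left(- \frac{1}{4}\right) - 4} = \frac{171}{- \frac{3}{2} - 4} = \frac{171}{- \frac{11}{2}} = 171 \left(- \frac{2}{11}\right) = - \frac{342}{11}$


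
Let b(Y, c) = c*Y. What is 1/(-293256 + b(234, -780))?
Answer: -1/475776 ≈ -2.1018e-6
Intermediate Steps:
b(Y, c) = Y*c
1/(-293256 + b(234, -780)) = 1/(-293256 + 234*(-780)) = 1/(-293256 - 182520) = 1/(-475776) = -1/475776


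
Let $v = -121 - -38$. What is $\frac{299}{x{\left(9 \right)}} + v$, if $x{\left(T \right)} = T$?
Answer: $- \frac{448}{9} \approx -49.778$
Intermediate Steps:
$v = -83$ ($v = -121 + 38 = -83$)
$\frac{299}{x{\left(9 \right)}} + v = \frac{299}{9} - 83 = - \frac{448}{9}$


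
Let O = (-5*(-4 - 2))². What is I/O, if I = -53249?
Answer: -53249/900 ≈ -59.166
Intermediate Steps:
O = 900 (O = (-5*(-6))² = 30² = 900)
I/O = -53249/900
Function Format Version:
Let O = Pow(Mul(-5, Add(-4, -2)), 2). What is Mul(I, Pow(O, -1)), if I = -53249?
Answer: Rational(-53249, 900) ≈ -59.166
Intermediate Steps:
O = 900 (O = Pow(Mul(-5, -6), 2) = Pow(30, 2) = 900)
Mul(I, Pow(O, -1)) = Mul(-53249, Pow(900, -1)) = Mul(-53249, Rational(1, 900)) = Rational(-53249, 900)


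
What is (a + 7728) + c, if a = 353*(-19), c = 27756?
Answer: 28777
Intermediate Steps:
a = -6707
(a + 7728) + c = (-6707 + 7728) + 27756 = 1021 + 27756 = 28777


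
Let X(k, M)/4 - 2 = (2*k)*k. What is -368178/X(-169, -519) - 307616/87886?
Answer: -25661679311/5020399864 ≈ -5.1115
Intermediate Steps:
X(k, M) = 8 + 8*k² (X(k, M) = 8 + 4*((2*k)*k) = 8 + 4*(2*k²) = 8 + 8*k²)
-368178/X(-169, -519) - 307616/87886 = -368178/(8 + 8*(-169)²) - 307616/87886 = -368178/(8 + 8*28561) - 307616*1/87886 = -368178/(8 + 228488) - 153808/43943 = -368178/228496 - 153808/43943 = -368178*1/228496 - 153808/43943 = -184089/114248 - 153808/43943 = -25661679311/5020399864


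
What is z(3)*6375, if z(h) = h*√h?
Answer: 19125*√3 ≈ 33126.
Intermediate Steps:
z(h) = h^(3/2)
z(3)*6375 = 3^(3/2)*6375 = (3*√3)*6375 = 19125*√3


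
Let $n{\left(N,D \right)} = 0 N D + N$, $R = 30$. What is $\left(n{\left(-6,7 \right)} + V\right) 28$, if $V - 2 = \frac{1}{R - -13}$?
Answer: $- \frac{4788}{43} \approx -111.35$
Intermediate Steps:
$n{\left(N,D \right)} = N$ ($n{\left(N,D \right)} = 0 D + N = 0 + N = N$)
$V = \frac{87}{43}$ ($V = 2 + \frac{1}{30 - -13} = 2 + \frac{1}{30 + 13} = 2 + \frac{1}{43} = \frac{87}{43} \approx 2.0233$)
$\left(n{\left(-6,7 \right)} + V\right) 28 = \left(-6 + \frac{87}{43}\right) 28 = \left(- \frac{171}{43}\right) 28 = - \frac{4788}{43}$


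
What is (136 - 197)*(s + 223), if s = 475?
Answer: -42578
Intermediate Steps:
(136 - 197)*(s + 223) = (136 - 197)*(475 + 223) = -61*698 = -42578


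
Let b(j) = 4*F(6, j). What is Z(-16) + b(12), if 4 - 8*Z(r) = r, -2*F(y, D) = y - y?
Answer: 5/2 ≈ 2.5000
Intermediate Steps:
F(y, D) = 0 (F(y, D) = -(y - y)/2 = -½*0 = 0)
Z(r) = ½ - r/8
b(j) = 0 (b(j) = 4*0 = 0)
Z(-16) + b(12) = (½ - ⅛*(-16)) + 0 = (½ + 2) + 0 = 5/2 + 0 = 5/2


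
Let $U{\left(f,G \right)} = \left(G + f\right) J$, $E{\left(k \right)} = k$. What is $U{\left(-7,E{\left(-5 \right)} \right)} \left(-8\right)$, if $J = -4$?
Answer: $-384$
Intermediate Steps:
$U{\left(f,G \right)} = - 4 G - 4 f$ ($U{\left(f,G \right)} = \left(G + f\right) \left(-4\right) = - 4 G - 4 f$)
$U{\left(-7,E{\left(-5 \right)} \right)} \left(-8\right) = \left(\left(-4\right) \left(-5\right) - -28\right) \left(-8\right) = \left(20 + 28\right) \left(-8\right) = 48 \left(-8\right) = -384$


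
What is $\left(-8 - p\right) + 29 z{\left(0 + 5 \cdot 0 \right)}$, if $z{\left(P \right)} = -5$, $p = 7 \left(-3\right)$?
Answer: $-132$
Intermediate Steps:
$p = -21$
$\left(-8 - p\right) + 29 z{\left(0 + 5 \cdot 0 \right)} = \left(-8 - -21\right) + 29 \left(-5\right) = \left(-8 + 21\right) - 145 = 13 - 145 = -132$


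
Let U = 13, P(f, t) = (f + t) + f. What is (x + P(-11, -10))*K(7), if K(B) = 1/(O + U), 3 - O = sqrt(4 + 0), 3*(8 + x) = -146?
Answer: -19/3 ≈ -6.3333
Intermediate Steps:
x = -170/3 (x = -8 + (1/3)*(-146) = -8 - 146/3 = -170/3 ≈ -56.667)
O = 1 (O = 3 - sqrt(4 + 0) = 3 - sqrt(4) = 3 - 1*2 = 3 - 2 = 1)
P(f, t) = t + 2*f
K(B) = 1/14 (K(B) = 1/(1 + 13) = 1/14)
(x + P(-11, -10))*K(7) = (-170/3 + (-10 + 2*(-11)))*(1/14) = (-170/3 + (-10 - 22))*(1/14) = (-170/3 - 32)*(1/14) = -266/3*1/14 = -19/3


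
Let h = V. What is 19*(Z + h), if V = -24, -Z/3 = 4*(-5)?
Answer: 684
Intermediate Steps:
Z = 60 (Z = -12*(-5) = -3*(-20) = 60)
h = -24
19*(Z + h) = 19*(60 - 24) = 19*36 = 684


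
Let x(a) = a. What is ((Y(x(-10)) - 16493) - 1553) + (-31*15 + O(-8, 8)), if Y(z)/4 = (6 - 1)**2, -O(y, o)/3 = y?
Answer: -18387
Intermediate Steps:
O(y, o) = -3*y
Y(z) = 100 (Y(z) = 4*(6 - 1)**2 = 4*5**2 = 4*25 = 100)
((Y(x(-10)) - 16493) - 1553) + (-31*15 + O(-8, 8)) = ((100 - 16493) - 1553) + (-31*15 - 3*(-8)) = (-16393 - 1553) + (-465 + 24) = -17946 - 441 = -18387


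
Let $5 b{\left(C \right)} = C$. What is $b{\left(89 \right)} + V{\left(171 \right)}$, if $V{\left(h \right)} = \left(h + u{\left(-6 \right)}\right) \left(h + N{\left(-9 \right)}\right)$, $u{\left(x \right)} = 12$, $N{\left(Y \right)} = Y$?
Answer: $\frac{148319}{5} \approx 29664.0$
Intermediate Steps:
$b{\left(C \right)} = \frac{C}{5}$
$V{\left(h \right)} = \left(-9 + h\right) \left(12 + h\right)$ ($V{\left(h \right)} = \left(h + 12\right) \left(h - 9\right) = \left(12 + h\right) \left(-9 + h\right) = \left(-9 + h\right) \left(12 + h\right)$)
$b{\left(89 \right)} + V{\left(171 \right)} = \frac{1}{5} \cdot 89 + \left(-108 + 171^{2} + 3 \cdot 171\right) = \frac{89}{5} + \left(-108 + 29241 + 513\right) = \frac{89}{5} + 29646 = \frac{148319}{5}$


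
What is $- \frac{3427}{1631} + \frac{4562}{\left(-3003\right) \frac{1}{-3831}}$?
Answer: $\frac{1356891981}{233233} \approx 5817.8$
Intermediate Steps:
$- \frac{3427}{1631} + \frac{4562}{\left(-3003\right) \frac{1}{-3831}} = \left(-3427\right) \frac{1}{1631} + \frac{4562}{\left(-3003\right) \left(- \frac{1}{3831}\right)} = - \frac{3427}{1631} + \frac{4562}{\frac{1001}{1277}} = - \frac{3427}{1631} + 4562 \cdot \frac{1277}{1001} = - \frac{3427}{1631} + \frac{5825674}{1001} = \frac{1356891981}{233233}$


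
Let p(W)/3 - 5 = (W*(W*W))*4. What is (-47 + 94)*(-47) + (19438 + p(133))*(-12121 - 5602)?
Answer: -500694194340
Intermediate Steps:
p(W) = 15 + 12*W³ (p(W) = 15 + 3*((W*(W*W))*4) = 15 + 3*((W*W²)*4) = 15 + 3*(W³*4) = 15 + 3*(4*W³) = 15 + 12*W³)
(-47 + 94)*(-47) + (19438 + p(133))*(-12121 - 5602) = (-47 + 94)*(-47) + (19438 + (15 + 12*133³))*(-12121 - 5602) = 47*(-47) + (19438 + (15 + 12*2352637))*(-17723) = -2209 + (19438 + (15 + 28231644))*(-17723) = -2209 + (19438 + 28231659)*(-17723) = -2209 + 28251097*(-17723) = -2209 - 500694192131 = -500694194340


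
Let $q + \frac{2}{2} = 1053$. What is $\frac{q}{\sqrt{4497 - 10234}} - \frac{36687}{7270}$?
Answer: $- \frac{36687}{7270} - \frac{1052 i \sqrt{5737}}{5737} \approx -5.0464 - 13.889 i$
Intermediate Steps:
$q = 1052$ ($q = -1 + 1053 = 1052$)
$\frac{q}{\sqrt{4497 - 10234}} - \frac{36687}{7270} = \frac{1052}{\sqrt{4497 - 10234}} - \frac{36687}{7270} = \frac{1052}{\sqrt{-5737}} - \frac{36687}{7270} = \frac{1052}{i \sqrt{5737}} - \frac{36687}{7270} = 1052 \left(- \frac{i \sqrt{5737}}{5737}\right) - \frac{36687}{7270} = - \frac{1052 i \sqrt{5737}}{5737} - \frac{36687}{7270} = - \frac{36687}{7270} - \frac{1052 i \sqrt{5737}}{5737}$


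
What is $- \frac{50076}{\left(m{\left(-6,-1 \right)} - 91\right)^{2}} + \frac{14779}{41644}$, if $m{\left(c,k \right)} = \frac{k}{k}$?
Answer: $- \frac{54601529}{9369900} \approx -5.8273$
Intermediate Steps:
$m{\left(c,k \right)} = 1$
$- \frac{50076}{\left(m{\left(-6,-1 \right)} - 91\right)^{2}} + \frac{14779}{41644} = - \frac{50076}{\left(1 - 91\right)^{2}} + \frac{14779}{41644} = - \frac{50076}{\left(1 - 91\right)^{2}} + 14779 \cdot \frac{1}{41644} = - \frac{50076}{\left(-90\right)^{2}} + \frac{14779}{41644} = - \frac{50076}{8100} + \frac{14779}{41644} = \left(-50076\right) \frac{1}{8100} + \frac{14779}{41644} = - \frac{1391}{225} + \frac{14779}{41644} = - \frac{54601529}{9369900}$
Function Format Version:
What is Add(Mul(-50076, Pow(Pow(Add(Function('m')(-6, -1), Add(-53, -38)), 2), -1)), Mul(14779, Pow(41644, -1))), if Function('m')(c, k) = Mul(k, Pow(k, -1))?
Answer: Rational(-54601529, 9369900) ≈ -5.8273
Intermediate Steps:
Function('m')(c, k) = 1
Add(Mul(-50076, Pow(Pow(Add(Function('m')(-6, -1), Add(-53, -38)), 2), -1)), Mul(14779, Pow(41644, -1))) = Add(Mul(-50076, Pow(Pow(Add(1, Add(-53, -38)), 2), -1)), Mul(14779, Pow(41644, -1))) = Add(Mul(-50076, Pow(Pow(Add(1, -91), 2), -1)), Mul(14779, Rational(1, 41644))) = Add(Mul(-50076, Pow(Pow(-90, 2), -1)), Rational(14779, 41644)) = Add(Mul(-50076, Pow(8100, -1)), Rational(14779, 41644)) = Add(Mul(-50076, Rational(1, 8100)), Rational(14779, 41644)) = Add(Rational(-1391, 225), Rational(14779, 41644)) = Rational(-54601529, 9369900)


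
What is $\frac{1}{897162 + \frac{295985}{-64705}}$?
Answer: $\frac{12941}{11610114245} \approx 1.1146 \cdot 10^{-6}$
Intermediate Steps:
$\frac{1}{897162 + \frac{295985}{-64705}} = \frac{1}{897162 + 295985 \left(- \frac{1}{64705}\right)} = \frac{1}{897162 - \frac{59197}{12941}} = \frac{1}{\frac{11610114245}{12941}} = \frac{12941}{11610114245}$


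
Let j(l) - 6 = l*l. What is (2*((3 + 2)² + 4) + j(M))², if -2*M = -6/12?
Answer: 1050625/256 ≈ 4104.0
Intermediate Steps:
M = ¼ (M = -(-3)/12 = -½*(-½) = ¼ ≈ 0.25000)
j(l) = 6 + l² (j(l) = 6 + l*l = 6 + l²)
(2*((3 + 2)² + 4) + j(M))² = (2*((3 + 2)² + 4) + (6 + (¼)²))² = (2*(5² + 4) + (6 + 1/16))² = (2*(25 + 4) + 97/16)² = (2*29 + 97/16)² = (58 + 97/16)² = (1025/16)² = 1050625/256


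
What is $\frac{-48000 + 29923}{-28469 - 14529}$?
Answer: $\frac{18077}{42998} \approx 0.42041$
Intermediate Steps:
$\frac{-48000 + 29923}{-28469 - 14529} = - \frac{18077}{-42998} = \left(-18077\right) \left(- \frac{1}{42998}\right) = \frac{18077}{42998}$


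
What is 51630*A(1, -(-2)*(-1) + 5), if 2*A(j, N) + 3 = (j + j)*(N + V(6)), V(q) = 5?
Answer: 335595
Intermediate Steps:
A(j, N) = -3/2 + j*(5 + N) (A(j, N) = -3/2 + ((j + j)*(N + 5))/2 = -3/2 + ((2*j)*(5 + N))/2 = -3/2 + (2*j*(5 + N))/2 = -3/2 + j*(5 + N))
51630*A(1, -(-2)*(-1) + 5) = 51630*(-3/2 + 5*1 + (-(-2)*(-1) + 5)*1) = 51630*(-3/2 + 5 + (-2*1 + 5)*1) = 51630*(-3/2 + 5 + (-2 + 5)*1) = 51630*(-3/2 + 5 + 3*1) = 51630*(-3/2 + 5 + 3) = 51630*(13/2) = 335595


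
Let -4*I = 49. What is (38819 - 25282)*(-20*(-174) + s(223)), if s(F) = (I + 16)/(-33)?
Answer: 2072717755/44 ≈ 4.7107e+7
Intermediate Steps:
I = -49/4 (I = -1/4*49 = -49/4 ≈ -12.250)
s(F) = -5/44 (s(F) = (-49/4 + 16)/(-33) = (15/4)*(-1/33) = -5/44)
(38819 - 25282)*(-20*(-174) + s(223)) = (38819 - 25282)*(-20*(-174) - 5/44) = 13537*(3480 - 5/44) = 13537*(153115/44) = 2072717755/44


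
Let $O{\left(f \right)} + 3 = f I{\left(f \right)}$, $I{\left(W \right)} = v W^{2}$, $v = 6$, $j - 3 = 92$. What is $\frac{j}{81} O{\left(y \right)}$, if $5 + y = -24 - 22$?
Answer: $- \frac{25203785}{27} \approx -9.3347 \cdot 10^{5}$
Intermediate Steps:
$j = 95$ ($j = 3 + 92 = 95$)
$y = -51$ ($y = -5 - 46 = -51$)
$I{\left(W \right)} = 6 W^{2}$
$O{\left(f \right)} = -3 + 6 f^{3}$ ($O{\left(f \right)} = -3 + f 6 f^{2} = -3 + 6 f^{3}$)
$\frac{j}{81} O{\left(y \right)} = \frac{95}{81} \left(-3 + 6 \left(-51\right)^{3}\right) = 95 \cdot \frac{1}{81} \left(-3 + 6 \left(-132651\right)\right) = \frac{95 \left(-3 - 795906\right)}{81} = \frac{95}{81} \left(-795909\right) = - \frac{25203785}{27}$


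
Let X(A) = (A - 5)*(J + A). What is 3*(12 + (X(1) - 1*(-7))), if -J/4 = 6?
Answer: 333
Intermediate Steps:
J = -24 (J = -4*6 = -24)
X(A) = (-24 + A)*(-5 + A) (X(A) = (A - 5)*(-24 + A) = (-5 + A)*(-24 + A) = (-24 + A)*(-5 + A))
3*(12 + (X(1) - 1*(-7))) = 3*(12 + ((120 + 1² - 29*1) - 1*(-7))) = 3*(12 + ((120 + 1 - 29) + 7)) = 3*(12 + (92 + 7)) = 3*(12 + 99) = 3*111 = 333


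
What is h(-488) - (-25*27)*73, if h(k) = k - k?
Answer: 49275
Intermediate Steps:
h(k) = 0
h(-488) - (-25*27)*73 = 0 - (-25*27)*73 = 0 - (-675)*73 = 0 - 1*(-49275) = 0 + 49275 = 49275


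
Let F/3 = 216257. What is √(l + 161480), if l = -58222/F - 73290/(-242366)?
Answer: √998126461555459905206614737/78620016093 ≈ 401.85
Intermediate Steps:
F = 648771 (F = 3*216257 = 648771)
l = 16718696669/78620016093 (l = -58222/648771 - 73290/(-242366) = -58222*1/648771 - 73290*(-1/242366) = -58222/648771 + 36645/121183 = 16718696669/78620016093 ≈ 0.21265)
√(l + 161480) = √(16718696669/78620016093 + 161480) = √(12695576917394309/78620016093) = √998126461555459905206614737/78620016093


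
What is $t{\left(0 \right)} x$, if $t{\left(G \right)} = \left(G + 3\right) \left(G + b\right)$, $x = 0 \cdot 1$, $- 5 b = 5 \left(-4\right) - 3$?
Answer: $0$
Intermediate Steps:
$b = \frac{23}{5}$ ($b = - \frac{5 \left(-4\right) - 3}{5} = - \frac{-20 - 3}{5} = \left(- \frac{1}{5}\right) \left(-23\right) = \frac{23}{5} \approx 4.6$)
$x = 0$
$t{\left(G \right)} = \left(3 + G\right) \left(\frac{23}{5} + G\right)$ ($t{\left(G \right)} = \left(G + 3\right) \left(G + \frac{23}{5}\right) = \left(3 + G\right) \left(\frac{23}{5} + G\right)$)
$t{\left(0 \right)} x = \left(\frac{69}{5} + 0^{2} + \frac{38}{5} \cdot 0\right) 0 = \left(\frac{69}{5} + 0 + 0\right) 0 = \frac{69}{5} \cdot 0 = 0$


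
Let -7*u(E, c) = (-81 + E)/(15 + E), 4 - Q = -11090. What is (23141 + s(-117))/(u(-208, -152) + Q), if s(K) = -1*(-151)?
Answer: 31467492/14987705 ≈ 2.0996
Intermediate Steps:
s(K) = 151
Q = 11094 (Q = 4 - 1*(-11090) = 4 + 11090 = 11094)
u(E, c) = -(-81 + E)/(7*(15 + E))
(23141 + s(-117))/(u(-208, -152) + Q) = (23141 + 151)/((81 - 1*(-208))/(7*(15 - 208)) + 11094) = 23292/((1/7)*(81 + 208)/(-193) + 11094) = 23292/((1/7)*(-1/193)*289 + 11094) = 23292/(-289/1351 + 11094) = 23292/(14987705/1351) = 23292*(1351/14987705) = 31467492/14987705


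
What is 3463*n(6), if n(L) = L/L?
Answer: 3463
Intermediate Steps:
n(L) = 1
3463*n(6) = 3463*1 = 3463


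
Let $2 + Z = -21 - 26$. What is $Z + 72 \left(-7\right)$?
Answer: $-553$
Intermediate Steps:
$Z = -49$ ($Z = -2 - 47 = -49$)
$Z + 72 \left(-7\right) = -49 + 72 \left(-7\right) = -49 - 504 = -553$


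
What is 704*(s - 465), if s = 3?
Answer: -325248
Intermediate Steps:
704*(s - 465) = 704*(3 - 465) = 704*(-462) = -325248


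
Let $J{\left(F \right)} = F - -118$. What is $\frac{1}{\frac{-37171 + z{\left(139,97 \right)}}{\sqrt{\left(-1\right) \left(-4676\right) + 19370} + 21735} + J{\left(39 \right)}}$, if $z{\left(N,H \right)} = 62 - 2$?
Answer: $\frac{3334455569}{517815880491} - \frac{37111 \sqrt{24046}}{11391949370802} \approx 0.006439$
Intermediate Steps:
$z{\left(N,H \right)} = 60$ ($z{\left(N,H \right)} = 62 - 2 = 60$)
$J{\left(F \right)} = 118 + F$ ($J{\left(F \right)} = F + 118 = 118 + F$)
$\frac{1}{\frac{-37171 + z{\left(139,97 \right)}}{\sqrt{\left(-1\right) \left(-4676\right) + 19370} + 21735} + J{\left(39 \right)}} = \frac{1}{\frac{-37171 + 60}{\sqrt{\left(-1\right) \left(-4676\right) + 19370} + 21735} + \left(118 + 39\right)} = \frac{1}{- \frac{37111}{\sqrt{4676 + 19370} + 21735} + 157} = \frac{1}{- \frac{37111}{\sqrt{24046} + 21735} + 157} = \frac{1}{- \frac{37111}{21735 + \sqrt{24046}} + 157} = \frac{1}{157 - \frac{37111}{21735 + \sqrt{24046}}}$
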